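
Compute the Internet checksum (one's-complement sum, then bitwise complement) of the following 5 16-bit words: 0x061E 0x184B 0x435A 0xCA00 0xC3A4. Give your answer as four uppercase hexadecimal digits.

One's-complement addition (fold any carry out of bit 15 back into bit 0):
  0x061E + 0x184B = 0x01E69
  0x1E69 + 0x435A = 0x061C3
  0x61C3 + 0xCA00 = 0x12BC3 → wrap carry → 0x2BC4
  0x2BC4 + 0xC3A4 = 0x0EF68
One's-complement sum = 0xEF68.
Checksum = ~0xEF68 & 0xFFFF = 0x1097.

1097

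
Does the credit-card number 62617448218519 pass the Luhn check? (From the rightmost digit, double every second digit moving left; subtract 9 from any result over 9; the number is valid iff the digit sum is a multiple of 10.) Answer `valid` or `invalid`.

From the right, keep odd positions and double even positions (subtract 9 from any doubled value over 9):
  doubled (positions 2,4,...): 2 7 4 8 5 3 3 → sum 32
  kept (positions 1,3,...): 9 5 1 8 4 1 2 → sum 30
Total = 62.
62 mod 10 = 2, so the number is invalid.

invalid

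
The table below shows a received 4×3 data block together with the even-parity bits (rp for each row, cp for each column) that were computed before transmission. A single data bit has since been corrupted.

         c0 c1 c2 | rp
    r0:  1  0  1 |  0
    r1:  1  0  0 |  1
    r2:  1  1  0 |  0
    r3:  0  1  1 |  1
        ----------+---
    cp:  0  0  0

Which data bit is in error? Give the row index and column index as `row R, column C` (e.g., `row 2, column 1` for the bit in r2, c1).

Recompute each row's even parity and compare to rp:
  r0: data parity 0, sent rp 0 → ok
  r1: data parity 1, sent rp 1 → ok
  r2: data parity 0, sent rp 0 → ok
  r3: data parity 0, sent rp 1 → mismatch
Recompute each column's even parity and compare to cp:
  c0: data parity 1, sent cp 0 → mismatch
  c1: data parity 0, sent cp 0 → ok
  c2: data parity 0, sent cp 0 → ok
Exactly one row (r3) and one column (c0) fail → the flipped bit is at their intersection.

row 3, column 0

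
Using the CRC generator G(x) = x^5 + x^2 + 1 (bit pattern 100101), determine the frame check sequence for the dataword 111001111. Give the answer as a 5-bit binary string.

00011

Append 5 zeros: 11100111100000. Divide by 100101 (XOR where the leading bit is 1):
  pos 0: 111001 XOR 100101 = 011100
  pos 1: 111001 XOR 100101 = 011100
  pos 2: 111001 XOR 100101 = 011100
  pos 3: 111001 XOR 100101 = 011100
  pos 4: 111000 XOR 100101 = 011101
  pos 5: 111010 XOR 100101 = 011111
  pos 6: 111110 XOR 100101 = 011011
  pos 7: 110110 XOR 100101 = 010011
  pos 8: 100110 XOR 100101 = 000011
Remainder (last 5 bits) = 00011. This is the CRC / FCS.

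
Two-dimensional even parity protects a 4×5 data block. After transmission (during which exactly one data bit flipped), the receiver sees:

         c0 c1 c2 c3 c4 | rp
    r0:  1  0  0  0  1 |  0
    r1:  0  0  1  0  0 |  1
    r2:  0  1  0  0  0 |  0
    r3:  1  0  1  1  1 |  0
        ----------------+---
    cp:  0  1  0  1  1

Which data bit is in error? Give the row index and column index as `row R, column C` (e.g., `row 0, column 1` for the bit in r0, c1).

row 2, column 4

Recompute each row's even parity and compare to rp:
  r0: data parity 0, sent rp 0 → ok
  r1: data parity 1, sent rp 1 → ok
  r2: data parity 1, sent rp 0 → mismatch
  r3: data parity 0, sent rp 0 → ok
Recompute each column's even parity and compare to cp:
  c0: data parity 0, sent cp 0 → ok
  c1: data parity 1, sent cp 1 → ok
  c2: data parity 0, sent cp 0 → ok
  c3: data parity 1, sent cp 1 → ok
  c4: data parity 0, sent cp 1 → mismatch
Exactly one row (r2) and one column (c4) fail → the flipped bit is at their intersection.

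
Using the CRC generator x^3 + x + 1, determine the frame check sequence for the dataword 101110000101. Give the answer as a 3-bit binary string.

111

Append 3 zeros: 101110000101000. Divide by 1011 (XOR where the leading bit is 1):
  pos 0: 1011 XOR 1011 = 0000
  pos 4: 1000 XOR 1011 = 0011
  pos 6: 1101 XOR 1011 = 0110
  pos 7: 1100 XOR 1011 = 0111
  pos 8: 1111 XOR 1011 = 0100
  pos 9: 1000 XOR 1011 = 0011
  pos 11: 1100 XOR 1011 = 0111
Remainder (last 3 bits) = 111. This is the CRC / FCS.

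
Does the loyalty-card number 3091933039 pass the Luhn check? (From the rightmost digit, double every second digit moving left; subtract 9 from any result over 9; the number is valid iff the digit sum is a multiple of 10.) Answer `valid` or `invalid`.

invalid

From the right, keep odd positions and double even positions (subtract 9 from any doubled value over 9):
  doubled (positions 2,4,...): 6 6 9 9 6 → sum 36
  kept (positions 1,3,...): 9 0 3 1 0 → sum 13
Total = 49.
49 mod 10 = 9, so the number is invalid.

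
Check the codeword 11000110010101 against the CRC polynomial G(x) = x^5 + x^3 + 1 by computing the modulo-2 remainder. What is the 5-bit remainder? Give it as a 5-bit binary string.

01001

Modulo-2 division of 11000110010101 by 101001:
  pos 0: 110001 XOR 101001 = 011000
  pos 1: 110001 XOR 101001 = 011000
  pos 2: 110000 XOR 101001 = 011001
  pos 3: 110010 XOR 101001 = 011011
  pos 4: 110111 XOR 101001 = 011110
  pos 5: 111100 XOR 101001 = 010101
  pos 6: 101011 XOR 101001 = 000010
Remainder = 01001 (nonzero — an error is detected).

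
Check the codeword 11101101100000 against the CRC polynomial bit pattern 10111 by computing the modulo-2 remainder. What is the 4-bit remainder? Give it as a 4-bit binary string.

0001

Modulo-2 division of 11101101100000 by 10111:
  pos 0: 11101 XOR 10111 = 01010
  pos 1: 10101 XOR 10111 = 00010
  pos 4: 10011 XOR 10111 = 00100
  pos 6: 10000 XOR 10111 = 00111
  pos 8: 11100 XOR 10111 = 01011
  pos 9: 10110 XOR 10111 = 00001
Remainder = 0001 (nonzero — an error is detected).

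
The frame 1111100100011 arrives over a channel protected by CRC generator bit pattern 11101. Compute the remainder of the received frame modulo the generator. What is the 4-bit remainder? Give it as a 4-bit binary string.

0000

Modulo-2 division of 1111100100011 by 11101:
  pos 0: 11111 XOR 11101 = 00010
  pos 3: 10001 XOR 11101 = 01100
  pos 4: 11000 XOR 11101 = 00101
  pos 6: 10100 XOR 11101 = 01001
  pos 7: 10011 XOR 11101 = 01110
  pos 8: 11101 XOR 11101 = 00000
Remainder = 0000 (zero — the frame passes the CRC check).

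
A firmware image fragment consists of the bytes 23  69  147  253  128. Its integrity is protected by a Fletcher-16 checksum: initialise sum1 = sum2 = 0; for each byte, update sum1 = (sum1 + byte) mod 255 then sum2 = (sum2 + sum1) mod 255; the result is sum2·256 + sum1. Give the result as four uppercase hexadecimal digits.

Running sums (mod 255):
  after byte 0 (23): sum1=23, sum2=23
  after byte 1 (69): sum1=92, sum2=115
  after byte 2 (147): sum1=239, sum2=99
  after byte 3 (253): sum1=237, sum2=81
  after byte 4 (128): sum1=110, sum2=191
Checksum = sum2·256 + sum1 = 191·256 + 110 = 49006 = 0xBF6E.

BF6E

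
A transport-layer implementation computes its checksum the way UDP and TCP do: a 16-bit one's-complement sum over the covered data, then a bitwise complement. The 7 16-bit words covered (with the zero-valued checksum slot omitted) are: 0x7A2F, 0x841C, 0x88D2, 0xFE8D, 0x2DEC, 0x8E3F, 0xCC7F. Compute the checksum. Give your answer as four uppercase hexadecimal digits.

F1A7

One's-complement addition (fold any carry out of bit 15 back into bit 0):
  0x7A2F + 0x841C = 0x0FE4B
  0xFE4B + 0x88D2 = 0x1871D → wrap carry → 0x871E
  0x871E + 0xFE8D = 0x185AB → wrap carry → 0x85AC
  0x85AC + 0x2DEC = 0x0B398
  0xB398 + 0x8E3F = 0x141D7 → wrap carry → 0x41D8
  0x41D8 + 0xCC7F = 0x10E57 → wrap carry → 0x0E58
One's-complement sum = 0x0E58.
Checksum = ~0x0E58 & 0xFFFF = 0xF1A7.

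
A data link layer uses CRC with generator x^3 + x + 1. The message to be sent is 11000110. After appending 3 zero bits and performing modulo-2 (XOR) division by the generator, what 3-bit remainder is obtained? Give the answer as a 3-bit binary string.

Append 3 zeros: 11000110000. Divide by 1011 (XOR where the leading bit is 1):
  pos 0: 1100 XOR 1011 = 0111
  pos 1: 1110 XOR 1011 = 0101
  pos 2: 1011 XOR 1011 = 0000
  pos 6: 1000 XOR 1011 = 0011
Remainder (last 3 bits) = 110. This is the CRC / FCS.

110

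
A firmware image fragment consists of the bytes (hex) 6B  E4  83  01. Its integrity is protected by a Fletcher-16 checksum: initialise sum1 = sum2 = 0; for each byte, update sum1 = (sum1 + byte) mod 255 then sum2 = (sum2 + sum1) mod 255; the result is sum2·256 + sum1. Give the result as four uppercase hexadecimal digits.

Running sums (mod 255):
  after byte 0 (6B): sum1=107, sum2=107
  after byte 1 (E4): sum1=80, sum2=187
  after byte 2 (83): sum1=211, sum2=143
  after byte 3 (01): sum1=212, sum2=100
Checksum = sum2·256 + sum1 = 100·256 + 212 = 25812 = 0x64D4.

64D4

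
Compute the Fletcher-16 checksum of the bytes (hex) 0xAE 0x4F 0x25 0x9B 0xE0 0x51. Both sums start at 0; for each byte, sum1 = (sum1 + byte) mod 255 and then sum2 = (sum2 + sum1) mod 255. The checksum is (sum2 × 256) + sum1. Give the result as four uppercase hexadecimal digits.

Running sums (mod 255):
  after byte 0 (0xAE): sum1=174, sum2=174
  after byte 1 (0x4F): sum1=253, sum2=172
  after byte 2 (0x25): sum1=35, sum2=207
  after byte 3 (0x9B): sum1=190, sum2=142
  after byte 4 (0xE0): sum1=159, sum2=46
  after byte 5 (0x51): sum1=240, sum2=31
Checksum = sum2·256 + sum1 = 31·256 + 240 = 8176 = 0x1FF0.

1FF0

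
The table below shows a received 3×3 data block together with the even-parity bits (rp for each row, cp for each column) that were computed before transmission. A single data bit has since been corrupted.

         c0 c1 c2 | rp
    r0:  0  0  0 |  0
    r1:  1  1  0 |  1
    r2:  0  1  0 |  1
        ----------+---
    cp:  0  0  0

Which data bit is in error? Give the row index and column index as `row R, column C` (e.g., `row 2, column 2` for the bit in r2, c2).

Recompute each row's even parity and compare to rp:
  r0: data parity 0, sent rp 0 → ok
  r1: data parity 0, sent rp 1 → mismatch
  r2: data parity 1, sent rp 1 → ok
Recompute each column's even parity and compare to cp:
  c0: data parity 1, sent cp 0 → mismatch
  c1: data parity 0, sent cp 0 → ok
  c2: data parity 0, sent cp 0 → ok
Exactly one row (r1) and one column (c0) fail → the flipped bit is at their intersection.

row 1, column 0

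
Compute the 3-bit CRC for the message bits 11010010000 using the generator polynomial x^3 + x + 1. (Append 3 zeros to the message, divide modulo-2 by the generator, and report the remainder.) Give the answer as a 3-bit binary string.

Append 3 zeros: 11010010000000. Divide by 1011 (XOR where the leading bit is 1):
  pos 0: 1101 XOR 1011 = 0110
  pos 1: 1100 XOR 1011 = 0111
  pos 2: 1110 XOR 1011 = 0101
  pos 3: 1011 XOR 1011 = 0000
Remainder (last 3 bits) = 000. This is the CRC / FCS.

000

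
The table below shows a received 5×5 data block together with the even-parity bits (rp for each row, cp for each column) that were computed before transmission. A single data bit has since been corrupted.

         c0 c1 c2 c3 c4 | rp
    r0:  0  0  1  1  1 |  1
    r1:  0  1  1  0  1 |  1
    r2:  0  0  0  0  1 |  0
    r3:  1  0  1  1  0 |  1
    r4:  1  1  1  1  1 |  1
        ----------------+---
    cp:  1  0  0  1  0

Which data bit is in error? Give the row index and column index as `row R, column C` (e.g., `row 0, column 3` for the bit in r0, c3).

row 2, column 0

Recompute each row's even parity and compare to rp:
  r0: data parity 1, sent rp 1 → ok
  r1: data parity 1, sent rp 1 → ok
  r2: data parity 1, sent rp 0 → mismatch
  r3: data parity 1, sent rp 1 → ok
  r4: data parity 1, sent rp 1 → ok
Recompute each column's even parity and compare to cp:
  c0: data parity 0, sent cp 1 → mismatch
  c1: data parity 0, sent cp 0 → ok
  c2: data parity 0, sent cp 0 → ok
  c3: data parity 1, sent cp 1 → ok
  c4: data parity 0, sent cp 0 → ok
Exactly one row (r2) and one column (c0) fail → the flipped bit is at their intersection.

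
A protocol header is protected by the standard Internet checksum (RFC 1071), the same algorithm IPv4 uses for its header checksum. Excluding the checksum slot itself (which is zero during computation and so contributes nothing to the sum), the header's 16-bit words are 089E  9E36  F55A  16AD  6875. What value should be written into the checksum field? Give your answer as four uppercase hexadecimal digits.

E4AD

One's-complement addition (fold any carry out of bit 15 back into bit 0):
  0x089E + 0x9E36 = 0x0A6D4
  0xA6D4 + 0xF55A = 0x19C2E → wrap carry → 0x9C2F
  0x9C2F + 0x16AD = 0x0B2DC
  0xB2DC + 0x6875 = 0x11B51 → wrap carry → 0x1B52
One's-complement sum = 0x1B52.
Checksum = ~0x1B52 & 0xFFFF = 0xE4AD.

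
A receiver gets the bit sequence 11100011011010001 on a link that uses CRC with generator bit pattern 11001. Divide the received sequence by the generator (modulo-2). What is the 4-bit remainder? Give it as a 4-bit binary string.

0000

Modulo-2 division of 11100011011010001 by 11001:
  pos 0: 11100 XOR 11001 = 00101
  pos 2: 10101 XOR 11001 = 01100
  pos 3: 11001 XOR 11001 = 00000
  pos 9: 11010 XOR 11001 = 00011
  pos 12: 11001 XOR 11001 = 00000
Remainder = 0000 (zero — the frame passes the CRC check).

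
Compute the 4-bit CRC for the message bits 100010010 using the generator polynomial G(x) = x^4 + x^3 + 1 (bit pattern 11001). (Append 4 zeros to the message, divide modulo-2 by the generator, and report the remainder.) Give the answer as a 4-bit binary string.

0110

Append 4 zeros: 1000100100000. Divide by 11001 (XOR where the leading bit is 1):
  pos 0: 10001 XOR 11001 = 01000
  pos 1: 10000 XOR 11001 = 01001
  pos 2: 10010 XOR 11001 = 01011
  pos 3: 10111 XOR 11001 = 01110
  pos 4: 11100 XOR 11001 = 00101
  pos 6: 10100 XOR 11001 = 01101
  pos 7: 11010 XOR 11001 = 00011
Remainder (last 4 bits) = 0110. This is the CRC / FCS.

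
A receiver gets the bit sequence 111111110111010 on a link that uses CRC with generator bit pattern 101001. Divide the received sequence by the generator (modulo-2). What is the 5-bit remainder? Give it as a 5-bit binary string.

01101

Modulo-2 division of 111111110111010 by 101001:
  pos 0: 111111 XOR 101001 = 010110
  pos 1: 101101 XOR 101001 = 000100
  pos 4: 100101 XOR 101001 = 001100
  pos 6: 110011 XOR 101001 = 011010
  pos 7: 110100 XOR 101001 = 011101
  pos 8: 111011 XOR 101001 = 010010
  pos 9: 100100 XOR 101001 = 001101
Remainder = 01101 (nonzero — an error is detected).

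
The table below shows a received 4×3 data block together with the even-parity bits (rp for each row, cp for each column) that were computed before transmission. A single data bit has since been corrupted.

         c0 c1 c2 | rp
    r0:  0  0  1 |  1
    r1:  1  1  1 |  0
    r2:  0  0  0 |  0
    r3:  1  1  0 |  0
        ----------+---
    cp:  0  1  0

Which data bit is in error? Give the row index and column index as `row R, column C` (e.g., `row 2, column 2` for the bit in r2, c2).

Recompute each row's even parity and compare to rp:
  r0: data parity 1, sent rp 1 → ok
  r1: data parity 1, sent rp 0 → mismatch
  r2: data parity 0, sent rp 0 → ok
  r3: data parity 0, sent rp 0 → ok
Recompute each column's even parity and compare to cp:
  c0: data parity 0, sent cp 0 → ok
  c1: data parity 0, sent cp 1 → mismatch
  c2: data parity 0, sent cp 0 → ok
Exactly one row (r1) and one column (c1) fail → the flipped bit is at their intersection.

row 1, column 1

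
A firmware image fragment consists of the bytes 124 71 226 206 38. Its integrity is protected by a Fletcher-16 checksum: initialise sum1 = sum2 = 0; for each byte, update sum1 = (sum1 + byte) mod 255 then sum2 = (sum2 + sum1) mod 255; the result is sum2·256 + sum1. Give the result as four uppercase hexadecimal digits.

Running sums (mod 255):
  after byte 0 (124): sum1=124, sum2=124
  after byte 1 (71): sum1=195, sum2=64
  after byte 2 (226): sum1=166, sum2=230
  after byte 3 (206): sum1=117, sum2=92
  after byte 4 (38): sum1=155, sum2=247
Checksum = sum2·256 + sum1 = 247·256 + 155 = 63387 = 0xF79B.

F79B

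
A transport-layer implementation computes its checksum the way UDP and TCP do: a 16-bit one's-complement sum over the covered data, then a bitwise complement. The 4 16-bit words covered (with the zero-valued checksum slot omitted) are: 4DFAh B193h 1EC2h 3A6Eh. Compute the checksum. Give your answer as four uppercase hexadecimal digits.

A741

One's-complement addition (fold any carry out of bit 15 back into bit 0):
  0x4DFA + 0xB193 = 0x0FF8D
  0xFF8D + 0x1EC2 = 0x11E4F → wrap carry → 0x1E50
  0x1E50 + 0x3A6E = 0x058BE
One's-complement sum = 0x58BE.
Checksum = ~0x58BE & 0xFFFF = 0xA741.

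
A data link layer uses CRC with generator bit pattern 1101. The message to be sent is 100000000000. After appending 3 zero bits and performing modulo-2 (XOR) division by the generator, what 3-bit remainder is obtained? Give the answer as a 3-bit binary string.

001

Append 3 zeros: 100000000000000. Divide by 1101 (XOR where the leading bit is 1):
  pos 0: 1000 XOR 1101 = 0101
  pos 1: 1010 XOR 1101 = 0111
  pos 2: 1110 XOR 1101 = 0011
  pos 4: 1100 XOR 1101 = 0001
  pos 7: 1000 XOR 1101 = 0101
  pos 8: 1010 XOR 1101 = 0111
  pos 9: 1110 XOR 1101 = 0011
  pos 11: 1100 XOR 1101 = 0001
Remainder (last 3 bits) = 001. This is the CRC / FCS.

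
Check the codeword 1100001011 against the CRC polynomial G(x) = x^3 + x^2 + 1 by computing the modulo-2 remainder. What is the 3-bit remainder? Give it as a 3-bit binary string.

Modulo-2 division of 1100001011 by 1101:
  pos 0: 1100 XOR 1101 = 0001
  pos 3: 1001 XOR 1101 = 0100
  pos 4: 1000 XOR 1101 = 0101
  pos 5: 1011 XOR 1101 = 0110
  pos 6: 1101 XOR 1101 = 0000
Remainder = 000 (zero — the frame passes the CRC check).

000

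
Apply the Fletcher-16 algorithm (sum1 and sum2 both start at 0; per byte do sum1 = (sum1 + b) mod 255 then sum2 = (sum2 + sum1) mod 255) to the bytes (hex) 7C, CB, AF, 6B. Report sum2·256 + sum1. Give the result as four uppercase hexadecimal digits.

2063

Running sums (mod 255):
  after byte 0 (7C): sum1=124, sum2=124
  after byte 1 (CB): sum1=72, sum2=196
  after byte 2 (AF): sum1=247, sum2=188
  after byte 3 (6B): sum1=99, sum2=32
Checksum = sum2·256 + sum1 = 32·256 + 99 = 8291 = 0x2063.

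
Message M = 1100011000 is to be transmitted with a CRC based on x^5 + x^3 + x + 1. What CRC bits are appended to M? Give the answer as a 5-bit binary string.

11000

Append 5 zeros: 110001100000000. Divide by 101011 (XOR where the leading bit is 1):
  pos 0: 110001 XOR 101011 = 011010
  pos 1: 110101 XOR 101011 = 011110
  pos 2: 111100 XOR 101011 = 010111
  pos 3: 101110 XOR 101011 = 000101
  pos 6: 101000 XOR 101011 = 000011
Remainder (last 5 bits) = 11000. This is the CRC / FCS.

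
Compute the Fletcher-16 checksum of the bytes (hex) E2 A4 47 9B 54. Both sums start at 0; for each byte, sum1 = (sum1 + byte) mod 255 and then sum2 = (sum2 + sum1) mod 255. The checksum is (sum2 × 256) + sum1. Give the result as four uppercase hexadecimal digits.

Running sums (mod 255):
  after byte 0 (E2): sum1=226, sum2=226
  after byte 1 (A4): sum1=135, sum2=106
  after byte 2 (47): sum1=206, sum2=57
  after byte 3 (9B): sum1=106, sum2=163
  after byte 4 (54): sum1=190, sum2=98
Checksum = sum2·256 + sum1 = 98·256 + 190 = 25278 = 0x62BE.

62BE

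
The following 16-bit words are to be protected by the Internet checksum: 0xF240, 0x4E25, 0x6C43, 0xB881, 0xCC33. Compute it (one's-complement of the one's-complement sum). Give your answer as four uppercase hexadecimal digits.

One's-complement addition (fold any carry out of bit 15 back into bit 0):
  0xF240 + 0x4E25 = 0x14065 → wrap carry → 0x4066
  0x4066 + 0x6C43 = 0x0ACA9
  0xACA9 + 0xB881 = 0x1652A → wrap carry → 0x652B
  0x652B + 0xCC33 = 0x1315E → wrap carry → 0x315F
One's-complement sum = 0x315F.
Checksum = ~0x315F & 0xFFFF = 0xCEA0.

CEA0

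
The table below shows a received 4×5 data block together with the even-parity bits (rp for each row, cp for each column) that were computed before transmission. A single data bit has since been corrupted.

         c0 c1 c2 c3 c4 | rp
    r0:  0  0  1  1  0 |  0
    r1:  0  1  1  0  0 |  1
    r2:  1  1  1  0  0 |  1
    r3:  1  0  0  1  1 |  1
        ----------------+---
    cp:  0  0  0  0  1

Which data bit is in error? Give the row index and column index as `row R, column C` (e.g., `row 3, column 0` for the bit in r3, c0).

Recompute each row's even parity and compare to rp:
  r0: data parity 0, sent rp 0 → ok
  r1: data parity 0, sent rp 1 → mismatch
  r2: data parity 1, sent rp 1 → ok
  r3: data parity 1, sent rp 1 → ok
Recompute each column's even parity and compare to cp:
  c0: data parity 0, sent cp 0 → ok
  c1: data parity 0, sent cp 0 → ok
  c2: data parity 1, sent cp 0 → mismatch
  c3: data parity 0, sent cp 0 → ok
  c4: data parity 1, sent cp 1 → ok
Exactly one row (r1) and one column (c2) fail → the flipped bit is at their intersection.

row 1, column 2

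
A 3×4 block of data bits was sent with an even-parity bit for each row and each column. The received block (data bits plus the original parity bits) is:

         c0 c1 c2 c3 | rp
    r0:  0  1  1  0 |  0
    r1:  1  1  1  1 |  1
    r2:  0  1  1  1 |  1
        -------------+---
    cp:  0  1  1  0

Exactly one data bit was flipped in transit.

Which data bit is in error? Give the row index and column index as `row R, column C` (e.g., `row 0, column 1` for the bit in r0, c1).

row 1, column 0

Recompute each row's even parity and compare to rp:
  r0: data parity 0, sent rp 0 → ok
  r1: data parity 0, sent rp 1 → mismatch
  r2: data parity 1, sent rp 1 → ok
Recompute each column's even parity and compare to cp:
  c0: data parity 1, sent cp 0 → mismatch
  c1: data parity 1, sent cp 1 → ok
  c2: data parity 1, sent cp 1 → ok
  c3: data parity 0, sent cp 0 → ok
Exactly one row (r1) and one column (c0) fail → the flipped bit is at their intersection.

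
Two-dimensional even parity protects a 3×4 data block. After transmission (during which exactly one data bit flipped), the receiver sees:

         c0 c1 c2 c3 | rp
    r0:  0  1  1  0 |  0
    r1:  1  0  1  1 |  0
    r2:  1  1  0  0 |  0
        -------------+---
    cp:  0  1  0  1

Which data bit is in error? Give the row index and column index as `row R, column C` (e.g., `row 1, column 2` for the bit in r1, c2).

Recompute each row's even parity and compare to rp:
  r0: data parity 0, sent rp 0 → ok
  r1: data parity 1, sent rp 0 → mismatch
  r2: data parity 0, sent rp 0 → ok
Recompute each column's even parity and compare to cp:
  c0: data parity 0, sent cp 0 → ok
  c1: data parity 0, sent cp 1 → mismatch
  c2: data parity 0, sent cp 0 → ok
  c3: data parity 1, sent cp 1 → ok
Exactly one row (r1) and one column (c1) fail → the flipped bit is at their intersection.

row 1, column 1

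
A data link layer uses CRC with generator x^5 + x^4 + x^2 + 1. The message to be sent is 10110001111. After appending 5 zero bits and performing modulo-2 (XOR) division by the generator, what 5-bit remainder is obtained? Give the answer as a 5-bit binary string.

Append 5 zeros: 1011000111100000. Divide by 110101 (XOR where the leading bit is 1):
  pos 0: 101100 XOR 110101 = 011001
  pos 1: 110010 XOR 110101 = 000111
  pos 4: 111111 XOR 110101 = 001010
  pos 6: 101010 XOR 110101 = 011111
  pos 7: 111110 XOR 110101 = 001011
  pos 9: 101100 XOR 110101 = 011001
  pos 10: 110010 XOR 110101 = 000111
Remainder (last 5 bits) = 00111. This is the CRC / FCS.

00111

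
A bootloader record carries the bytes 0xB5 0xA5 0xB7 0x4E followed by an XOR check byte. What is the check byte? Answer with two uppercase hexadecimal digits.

E9

XOR the bytes together:
  start with 0xB5
  0xB5 ⊕ 0xA5 = 0x10
  0x10 ⊕ 0xB7 = 0xA7
  0xA7 ⊕ 0x4E = 0xE9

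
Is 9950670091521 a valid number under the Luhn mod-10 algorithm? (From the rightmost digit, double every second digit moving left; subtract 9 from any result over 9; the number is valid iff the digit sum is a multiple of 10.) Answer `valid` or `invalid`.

invalid

From the right, keep odd positions and double even positions (subtract 9 from any doubled value over 9):
  doubled (positions 2,4,...): 4 2 0 5 0 9 → sum 20
  kept (positions 1,3,...): 1 5 9 0 6 5 9 → sum 35
Total = 55.
55 mod 10 = 5, so the number is invalid.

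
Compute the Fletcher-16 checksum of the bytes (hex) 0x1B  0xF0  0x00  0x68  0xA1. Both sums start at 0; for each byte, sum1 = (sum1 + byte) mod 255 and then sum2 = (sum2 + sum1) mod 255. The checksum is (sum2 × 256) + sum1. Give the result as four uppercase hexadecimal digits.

BD16

Running sums (mod 255):
  after byte 0 (0x1B): sum1=27, sum2=27
  after byte 1 (0xF0): sum1=12, sum2=39
  after byte 2 (0x00): sum1=12, sum2=51
  after byte 3 (0x68): sum1=116, sum2=167
  after byte 4 (0xA1): sum1=22, sum2=189
Checksum = sum2·256 + sum1 = 189·256 + 22 = 48406 = 0xBD16.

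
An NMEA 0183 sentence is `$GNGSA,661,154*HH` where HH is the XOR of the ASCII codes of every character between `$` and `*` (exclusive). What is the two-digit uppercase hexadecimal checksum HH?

XOR the ASCII codes of the payload characters:
  'G' = 0x47 → acc = 0x47
  'N' = 0x4E → acc = 0x09
  'G' = 0x47 → acc = 0x4E
  'S' = 0x53 → acc = 0x1D
  'A' = 0x41 → acc = 0x5C
  ',' = 0x2C → acc = 0x70
  '6' = 0x36 → acc = 0x46
  '6' = 0x36 → acc = 0x70
  '1' = 0x31 → acc = 0x41
  ',' = 0x2C → acc = 0x6D
  '1' = 0x31 → acc = 0x5C
  '5' = 0x35 → acc = 0x69
  '4' = 0x34 → acc = 0x5D
Checksum = 0x5D.

5D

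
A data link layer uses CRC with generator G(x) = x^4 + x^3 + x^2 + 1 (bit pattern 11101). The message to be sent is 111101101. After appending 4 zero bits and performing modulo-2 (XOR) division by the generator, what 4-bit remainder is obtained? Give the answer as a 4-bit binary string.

Append 4 zeros: 1111011010000. Divide by 11101 (XOR where the leading bit is 1):
  pos 0: 11110 XOR 11101 = 00011
  pos 3: 11110 XOR 11101 = 00011
  pos 6: 11100 XOR 11101 = 00001
Remainder (last 4 bits) = 0100. This is the CRC / FCS.

0100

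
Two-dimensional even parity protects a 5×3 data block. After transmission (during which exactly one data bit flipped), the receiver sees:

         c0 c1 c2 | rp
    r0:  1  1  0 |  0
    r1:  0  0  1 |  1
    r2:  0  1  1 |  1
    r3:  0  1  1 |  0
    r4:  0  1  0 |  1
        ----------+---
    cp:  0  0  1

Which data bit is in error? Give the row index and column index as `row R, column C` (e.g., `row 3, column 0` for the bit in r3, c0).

row 2, column 0

Recompute each row's even parity and compare to rp:
  r0: data parity 0, sent rp 0 → ok
  r1: data parity 1, sent rp 1 → ok
  r2: data parity 0, sent rp 1 → mismatch
  r3: data parity 0, sent rp 0 → ok
  r4: data parity 1, sent rp 1 → ok
Recompute each column's even parity and compare to cp:
  c0: data parity 1, sent cp 0 → mismatch
  c1: data parity 0, sent cp 0 → ok
  c2: data parity 1, sent cp 1 → ok
Exactly one row (r2) and one column (c0) fail → the flipped bit is at their intersection.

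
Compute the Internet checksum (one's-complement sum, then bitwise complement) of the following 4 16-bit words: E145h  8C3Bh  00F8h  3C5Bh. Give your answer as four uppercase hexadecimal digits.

One's-complement addition (fold any carry out of bit 15 back into bit 0):
  0xE145 + 0x8C3B = 0x16D80 → wrap carry → 0x6D81
  0x6D81 + 0x00F8 = 0x06E79
  0x6E79 + 0x3C5B = 0x0AAD4
One's-complement sum = 0xAAD4.
Checksum = ~0xAAD4 & 0xFFFF = 0x552B.

552B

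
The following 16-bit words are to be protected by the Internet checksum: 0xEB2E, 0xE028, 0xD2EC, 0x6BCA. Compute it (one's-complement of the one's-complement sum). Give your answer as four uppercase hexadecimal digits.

One's-complement addition (fold any carry out of bit 15 back into bit 0):
  0xEB2E + 0xE028 = 0x1CB56 → wrap carry → 0xCB57
  0xCB57 + 0xD2EC = 0x19E43 → wrap carry → 0x9E44
  0x9E44 + 0x6BCA = 0x10A0E → wrap carry → 0x0A0F
One's-complement sum = 0x0A0F.
Checksum = ~0x0A0F & 0xFFFF = 0xF5F0.

F5F0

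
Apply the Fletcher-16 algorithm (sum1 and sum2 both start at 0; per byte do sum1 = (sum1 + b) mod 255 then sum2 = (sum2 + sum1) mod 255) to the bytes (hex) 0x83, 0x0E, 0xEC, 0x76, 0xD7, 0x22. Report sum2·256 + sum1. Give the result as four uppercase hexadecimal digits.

44EE

Running sums (mod 255):
  after byte 0 (0x83): sum1=131, sum2=131
  after byte 1 (0x0E): sum1=145, sum2=21
  after byte 2 (0xEC): sum1=126, sum2=147
  after byte 3 (0x76): sum1=244, sum2=136
  after byte 4 (0xD7): sum1=204, sum2=85
  after byte 5 (0x22): sum1=238, sum2=68
Checksum = sum2·256 + sum1 = 68·256 + 238 = 17646 = 0x44EE.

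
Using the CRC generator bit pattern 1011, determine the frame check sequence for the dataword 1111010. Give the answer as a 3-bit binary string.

100

Append 3 zeros: 1111010000. Divide by 1011 (XOR where the leading bit is 1):
  pos 0: 1111 XOR 1011 = 0100
  pos 1: 1000 XOR 1011 = 0011
  pos 3: 1110 XOR 1011 = 0101
  pos 4: 1010 XOR 1011 = 0001
Remainder (last 3 bits) = 100. This is the CRC / FCS.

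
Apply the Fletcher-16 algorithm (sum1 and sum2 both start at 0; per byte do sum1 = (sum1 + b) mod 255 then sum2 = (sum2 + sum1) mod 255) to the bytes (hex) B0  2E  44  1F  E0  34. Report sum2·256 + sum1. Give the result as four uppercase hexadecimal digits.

Running sums (mod 255):
  after byte 0 (B0): sum1=176, sum2=176
  after byte 1 (2E): sum1=222, sum2=143
  after byte 2 (44): sum1=35, sum2=178
  after byte 3 (1F): sum1=66, sum2=244
  after byte 4 (E0): sum1=35, sum2=24
  after byte 5 (34): sum1=87, sum2=111
Checksum = sum2·256 + sum1 = 111·256 + 87 = 28503 = 0x6F57.

6F57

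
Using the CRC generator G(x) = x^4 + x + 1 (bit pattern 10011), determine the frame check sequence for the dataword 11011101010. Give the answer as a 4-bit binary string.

Append 4 zeros: 110111010100000. Divide by 10011 (XOR where the leading bit is 1):
  pos 0: 11011 XOR 10011 = 01000
  pos 1: 10001 XOR 10011 = 00010
  pos 4: 10010 XOR 10011 = 00001
  pos 8: 11000 XOR 10011 = 01011
  pos 9: 10110 XOR 10011 = 00101
Remainder (last 4 bits) = 1010. This is the CRC / FCS.

1010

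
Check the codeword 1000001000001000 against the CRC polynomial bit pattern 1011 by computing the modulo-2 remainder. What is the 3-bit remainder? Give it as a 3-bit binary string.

101

Modulo-2 division of 1000001000001000 by 1011:
  pos 0: 1000 XOR 1011 = 0011
  pos 2: 1100 XOR 1011 = 0111
  pos 3: 1111 XOR 1011 = 0100
  pos 4: 1000 XOR 1011 = 0011
  pos 6: 1100 XOR 1011 = 0111
  pos 7: 1110 XOR 1011 = 0101
  pos 8: 1010 XOR 1011 = 0001
  pos 11: 1100 XOR 1011 = 0111
  pos 12: 1110 XOR 1011 = 0101
Remainder = 101 (nonzero — an error is detected).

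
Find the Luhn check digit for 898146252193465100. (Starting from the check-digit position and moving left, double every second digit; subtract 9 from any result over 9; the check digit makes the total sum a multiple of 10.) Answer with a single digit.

0

Partial digits right→left: 0 0 1 5 6 4 3 9 1 2 5 2 6 4 1 8 9 8
Double every second digit counting from the check-digit position (so the 1st, 3rd, 5th, ... of the partial from the right).
  doubled (with −9 where >9): 0 2 3 6 2 1 3 2 9 → sum 28
  kept as-is: 0 5 4 9 2 2 4 8 8 → sum 42
Total = 28 + 42 = 70.
Check digit = (10 − (70 mod 10)) mod 10 = 0.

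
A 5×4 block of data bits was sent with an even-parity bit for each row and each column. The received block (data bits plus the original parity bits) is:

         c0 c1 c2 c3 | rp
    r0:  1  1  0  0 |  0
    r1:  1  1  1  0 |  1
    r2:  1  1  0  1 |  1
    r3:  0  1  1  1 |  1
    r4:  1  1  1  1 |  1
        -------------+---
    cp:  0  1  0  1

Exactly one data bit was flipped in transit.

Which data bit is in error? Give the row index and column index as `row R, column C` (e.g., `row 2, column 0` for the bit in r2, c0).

row 4, column 2

Recompute each row's even parity and compare to rp:
  r0: data parity 0, sent rp 0 → ok
  r1: data parity 1, sent rp 1 → ok
  r2: data parity 1, sent rp 1 → ok
  r3: data parity 1, sent rp 1 → ok
  r4: data parity 0, sent rp 1 → mismatch
Recompute each column's even parity and compare to cp:
  c0: data parity 0, sent cp 0 → ok
  c1: data parity 1, sent cp 1 → ok
  c2: data parity 1, sent cp 0 → mismatch
  c3: data parity 1, sent cp 1 → ok
Exactly one row (r4) and one column (c2) fail → the flipped bit is at their intersection.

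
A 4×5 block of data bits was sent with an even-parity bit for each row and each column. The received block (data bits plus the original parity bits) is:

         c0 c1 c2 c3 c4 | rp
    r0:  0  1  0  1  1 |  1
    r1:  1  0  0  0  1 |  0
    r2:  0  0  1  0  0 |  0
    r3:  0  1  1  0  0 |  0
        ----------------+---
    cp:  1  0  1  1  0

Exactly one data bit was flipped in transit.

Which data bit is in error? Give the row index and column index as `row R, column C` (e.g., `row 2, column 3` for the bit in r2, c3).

row 2, column 2

Recompute each row's even parity and compare to rp:
  r0: data parity 1, sent rp 1 → ok
  r1: data parity 0, sent rp 0 → ok
  r2: data parity 1, sent rp 0 → mismatch
  r3: data parity 0, sent rp 0 → ok
Recompute each column's even parity and compare to cp:
  c0: data parity 1, sent cp 1 → ok
  c1: data parity 0, sent cp 0 → ok
  c2: data parity 0, sent cp 1 → mismatch
  c3: data parity 1, sent cp 1 → ok
  c4: data parity 0, sent cp 0 → ok
Exactly one row (r2) and one column (c2) fail → the flipped bit is at their intersection.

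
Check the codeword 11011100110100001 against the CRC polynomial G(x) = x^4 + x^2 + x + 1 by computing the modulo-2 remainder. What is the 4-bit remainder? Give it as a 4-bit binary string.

Modulo-2 division of 11011100110100001 by 10111:
  pos 0: 11011 XOR 10111 = 01100
  pos 1: 11001 XOR 10111 = 01110
  pos 2: 11100 XOR 10111 = 01011
  pos 3: 10110 XOR 10111 = 00001
  pos 7: 11101 XOR 10111 = 01010
  pos 8: 10100 XOR 10111 = 00011
  pos 11: 11000 XOR 10111 = 01111
  pos 12: 11111 XOR 10111 = 01000
Remainder = 1000 (nonzero — an error is detected).

1000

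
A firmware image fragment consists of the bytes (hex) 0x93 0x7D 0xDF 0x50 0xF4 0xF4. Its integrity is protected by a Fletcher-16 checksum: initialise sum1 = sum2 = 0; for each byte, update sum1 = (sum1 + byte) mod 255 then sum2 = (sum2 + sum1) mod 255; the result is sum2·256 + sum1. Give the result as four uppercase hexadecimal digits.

Running sums (mod 255):
  after byte 0 (0x93): sum1=147, sum2=147
  after byte 1 (0x7D): sum1=17, sum2=164
  after byte 2 (0xDF): sum1=240, sum2=149
  after byte 3 (0x50): sum1=65, sum2=214
  after byte 4 (0xF4): sum1=54, sum2=13
  after byte 5 (0xF4): sum1=43, sum2=56
Checksum = sum2·256 + sum1 = 56·256 + 43 = 14379 = 0x382B.

382B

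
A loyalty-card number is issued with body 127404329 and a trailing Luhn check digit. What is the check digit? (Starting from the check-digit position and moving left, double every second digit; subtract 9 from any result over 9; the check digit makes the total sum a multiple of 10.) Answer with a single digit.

Partial digits right→left: 9 2 3 4 0 4 7 2 1
Double every second digit counting from the check-digit position (so the 1st, 3rd, 5th, ... of the partial from the right).
  doubled (with −9 where >9): 9 6 0 5 2 → sum 22
  kept as-is: 2 4 4 2 → sum 12
Total = 22 + 12 = 34.
Check digit = (10 − (34 mod 10)) mod 10 = 6.

6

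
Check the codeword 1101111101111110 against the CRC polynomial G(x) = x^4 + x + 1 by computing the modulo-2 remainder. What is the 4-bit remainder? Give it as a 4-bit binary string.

0110

Modulo-2 division of 1101111101111110 by 10011:
  pos 0: 11011 XOR 10011 = 01000
  pos 1: 10001 XOR 10011 = 00010
  pos 4: 10110 XOR 10011 = 00101
  pos 6: 10111 XOR 10011 = 00100
  pos 8: 10011 XOR 10011 = 00000
Remainder = 0110 (nonzero — an error is detected).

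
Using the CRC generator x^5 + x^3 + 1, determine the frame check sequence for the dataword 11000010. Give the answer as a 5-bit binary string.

00011

Append 5 zeros: 1100001000000. Divide by 101001 (XOR where the leading bit is 1):
  pos 0: 110000 XOR 101001 = 011001
  pos 1: 110011 XOR 101001 = 011010
  pos 2: 110100 XOR 101001 = 011101
  pos 3: 111010 XOR 101001 = 010011
  pos 4: 100110 XOR 101001 = 001111
  pos 6: 111100 XOR 101001 = 010101
  pos 7: 101010 XOR 101001 = 000011
Remainder (last 5 bits) = 00011. This is the CRC / FCS.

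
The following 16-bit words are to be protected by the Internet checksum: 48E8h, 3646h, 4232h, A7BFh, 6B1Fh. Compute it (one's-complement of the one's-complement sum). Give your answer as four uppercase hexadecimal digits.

One's-complement addition (fold any carry out of bit 15 back into bit 0):
  0x48E8 + 0x3646 = 0x07F2E
  0x7F2E + 0x4232 = 0x0C160
  0xC160 + 0xA7BF = 0x1691F → wrap carry → 0x6920
  0x6920 + 0x6B1F = 0x0D43F
One's-complement sum = 0xD43F.
Checksum = ~0xD43F & 0xFFFF = 0x2BC0.

2BC0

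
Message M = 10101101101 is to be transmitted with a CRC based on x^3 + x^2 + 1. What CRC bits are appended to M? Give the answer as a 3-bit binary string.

111

Append 3 zeros: 10101101101000. Divide by 1101 (XOR where the leading bit is 1):
  pos 0: 1010 XOR 1101 = 0111
  pos 1: 1111 XOR 1101 = 0010
  pos 3: 1010 XOR 1101 = 0111
  pos 4: 1111 XOR 1101 = 0010
  pos 6: 1010 XOR 1101 = 0111
  pos 7: 1111 XOR 1101 = 0010
  pos 9: 1000 XOR 1101 = 0101
  pos 10: 1010 XOR 1101 = 0111
Remainder (last 3 bits) = 111. This is the CRC / FCS.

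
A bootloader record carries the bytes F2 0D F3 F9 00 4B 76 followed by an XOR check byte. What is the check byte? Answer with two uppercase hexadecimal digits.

C8

XOR the bytes together:
  start with 0xF2
  0xF2 ⊕ 0x0D = 0xFF
  0xFF ⊕ 0xF3 = 0x0C
  0x0C ⊕ 0xF9 = 0xF5
  0xF5 ⊕ 0x00 = 0xF5
  0xF5 ⊕ 0x4B = 0xBE
  0xBE ⊕ 0x76 = 0xC8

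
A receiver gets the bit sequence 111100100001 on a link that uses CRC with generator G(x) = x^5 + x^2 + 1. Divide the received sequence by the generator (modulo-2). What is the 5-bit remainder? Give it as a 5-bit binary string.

00101

Modulo-2 division of 111100100001 by 100101:
  pos 0: 111100 XOR 100101 = 011001
  pos 1: 110011 XOR 100101 = 010110
  pos 2: 101100 XOR 100101 = 001001
  pos 4: 100100 XOR 100101 = 000001
Remainder = 00101 (nonzero — an error is detected).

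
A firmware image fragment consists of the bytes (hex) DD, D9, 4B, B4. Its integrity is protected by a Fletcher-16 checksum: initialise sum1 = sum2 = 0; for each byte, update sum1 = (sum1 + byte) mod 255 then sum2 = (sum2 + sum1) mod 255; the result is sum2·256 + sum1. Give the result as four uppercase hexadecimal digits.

Running sums (mod 255):
  after byte 0 (DD): sum1=221, sum2=221
  after byte 1 (D9): sum1=183, sum2=149
  after byte 2 (4B): sum1=3, sum2=152
  after byte 3 (B4): sum1=183, sum2=80
Checksum = sum2·256 + sum1 = 80·256 + 183 = 20663 = 0x50B7.

50B7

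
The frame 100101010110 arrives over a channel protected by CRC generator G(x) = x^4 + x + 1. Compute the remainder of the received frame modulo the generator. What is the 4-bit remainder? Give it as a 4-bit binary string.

0010

Modulo-2 division of 100101010110 by 10011:
  pos 0: 10010 XOR 10011 = 00001
  pos 4: 11010 XOR 10011 = 01001
  pos 5: 10011 XOR 10011 = 00000
Remainder = 0010 (nonzero — an error is detected).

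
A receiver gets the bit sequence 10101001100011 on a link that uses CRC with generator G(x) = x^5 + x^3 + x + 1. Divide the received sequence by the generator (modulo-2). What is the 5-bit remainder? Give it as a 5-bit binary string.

Modulo-2 division of 10101001100011 by 101011:
  pos 0: 101010 XOR 101011 = 000001
  pos 5: 101100 XOR 101011 = 000111
  pos 8: 111011 XOR 101011 = 010000
Remainder = 10000 (nonzero — an error is detected).

10000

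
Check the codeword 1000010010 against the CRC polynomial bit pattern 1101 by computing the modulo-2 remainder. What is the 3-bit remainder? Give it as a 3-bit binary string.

Modulo-2 division of 1000010010 by 1101:
  pos 0: 1000 XOR 1101 = 0101
  pos 1: 1010 XOR 1101 = 0111
  pos 2: 1111 XOR 1101 = 0010
  pos 4: 1000 XOR 1101 = 0101
  pos 5: 1011 XOR 1101 = 0110
  pos 6: 1100 XOR 1101 = 0001
Remainder = 001 (nonzero — an error is detected).

001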